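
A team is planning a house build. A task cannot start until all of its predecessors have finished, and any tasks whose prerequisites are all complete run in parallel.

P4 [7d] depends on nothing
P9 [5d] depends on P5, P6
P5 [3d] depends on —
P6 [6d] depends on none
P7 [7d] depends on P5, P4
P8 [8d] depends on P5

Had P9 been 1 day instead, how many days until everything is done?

14

The binding path is P4→P7 = 7+7 = 14; finish at 14 days.
P9 is off the critical path — its longest chain is 11 days, giving 3 of slack.
That remains the longest chain; total 14 days.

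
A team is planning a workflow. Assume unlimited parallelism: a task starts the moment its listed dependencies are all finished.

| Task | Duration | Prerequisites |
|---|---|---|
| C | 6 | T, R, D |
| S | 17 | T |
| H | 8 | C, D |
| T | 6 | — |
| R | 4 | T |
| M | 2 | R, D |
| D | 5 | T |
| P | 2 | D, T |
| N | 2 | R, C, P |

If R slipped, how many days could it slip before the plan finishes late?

1

Critical path: T→D→C→H = 6+5+6+8 = 25, so the finish is 25 days.
Longest path through R: 24 days (earliest finish 10, latest finish 11).
Float = 25 − 24 = 1.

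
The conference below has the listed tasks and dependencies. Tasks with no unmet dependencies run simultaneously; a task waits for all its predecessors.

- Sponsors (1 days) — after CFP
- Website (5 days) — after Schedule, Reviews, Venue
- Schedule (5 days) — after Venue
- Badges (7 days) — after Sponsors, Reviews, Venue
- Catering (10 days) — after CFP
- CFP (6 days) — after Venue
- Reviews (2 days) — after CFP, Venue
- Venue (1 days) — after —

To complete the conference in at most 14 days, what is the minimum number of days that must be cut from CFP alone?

Current finish: 17 days; target: 14.
CFP is on every critical path, so each day cut from CFP cuts the finish by one (this holds down to a finish of 12).
Need 17 − 14 = 3 days off CFP → CFP becomes 3 days, finish becomes 14.

3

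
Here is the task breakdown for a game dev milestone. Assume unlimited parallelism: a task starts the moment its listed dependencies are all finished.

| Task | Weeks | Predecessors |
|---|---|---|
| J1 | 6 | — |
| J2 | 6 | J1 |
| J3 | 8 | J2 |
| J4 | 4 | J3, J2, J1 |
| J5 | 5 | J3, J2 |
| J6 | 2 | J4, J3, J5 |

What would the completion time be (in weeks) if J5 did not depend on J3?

Original critical path: J1→J2→J3→J5→J6 = 6+6+8+5+2 = 27 ⇒ 27 weeks.
Without J3→J5, J5's earliest start moves from 20 to 12.
After: J1→J2→J3→J4→J6 = 6+6+8+4+2 = 26 → 26 weeks.

26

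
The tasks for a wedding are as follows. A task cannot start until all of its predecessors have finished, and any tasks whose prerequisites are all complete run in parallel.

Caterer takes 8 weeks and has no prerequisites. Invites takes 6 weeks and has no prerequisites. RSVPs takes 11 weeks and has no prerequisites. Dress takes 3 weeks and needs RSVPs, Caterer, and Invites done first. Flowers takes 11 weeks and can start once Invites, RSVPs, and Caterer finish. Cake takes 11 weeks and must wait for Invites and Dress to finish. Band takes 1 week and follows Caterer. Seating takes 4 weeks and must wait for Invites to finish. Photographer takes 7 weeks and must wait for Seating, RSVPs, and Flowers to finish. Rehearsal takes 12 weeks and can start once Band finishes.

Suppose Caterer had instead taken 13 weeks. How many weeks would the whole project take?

Baseline: RSVPs→Flowers→Photographer = 11+11+7 = 29 → 29 weeks.
The longest path through Caterer is only 26 weeks, so Caterer has float 3.
The binding chain switches to Caterer→Flowers→Photographer = 13+11+7 = 31; finish 31 weeks.

31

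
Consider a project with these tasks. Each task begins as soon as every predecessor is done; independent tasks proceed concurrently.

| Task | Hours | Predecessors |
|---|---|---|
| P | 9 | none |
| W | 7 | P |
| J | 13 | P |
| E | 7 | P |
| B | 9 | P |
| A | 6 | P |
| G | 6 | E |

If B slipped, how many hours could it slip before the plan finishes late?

Critical path: P→J = 9+13 = 22, so the finish is 22 hours.
The longest chain containing B totals 18 hours.
So B can slip 22 − 18 = 4 hours.

4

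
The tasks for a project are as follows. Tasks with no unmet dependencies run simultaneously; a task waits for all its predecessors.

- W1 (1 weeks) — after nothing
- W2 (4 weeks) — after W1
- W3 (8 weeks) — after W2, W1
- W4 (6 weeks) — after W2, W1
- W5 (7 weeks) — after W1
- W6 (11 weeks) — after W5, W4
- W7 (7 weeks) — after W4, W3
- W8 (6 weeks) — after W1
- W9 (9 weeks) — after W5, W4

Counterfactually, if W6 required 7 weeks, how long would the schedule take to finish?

20

Critical path before the change: W1→W2→W4→W6 = 1+4+6+11 = 22 giving 22 weeks.
W6 is on the critical path; changing it to 7 makes that path 18 weeks.
The binding chain switches to W1→W2→W3→W7 = 1+4+8+7 = 20; finish 20 weeks.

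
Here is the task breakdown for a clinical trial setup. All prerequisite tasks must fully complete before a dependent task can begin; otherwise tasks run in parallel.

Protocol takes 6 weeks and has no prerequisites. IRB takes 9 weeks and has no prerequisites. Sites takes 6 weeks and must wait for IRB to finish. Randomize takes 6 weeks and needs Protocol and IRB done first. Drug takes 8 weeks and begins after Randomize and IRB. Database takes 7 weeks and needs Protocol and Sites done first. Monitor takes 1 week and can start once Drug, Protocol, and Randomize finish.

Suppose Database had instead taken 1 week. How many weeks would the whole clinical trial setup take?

As given, the longest chain is IRB→Randomize→Drug→Monitor = 9+6+8+1 = 24, so the finish is 24 weeks.
The longest path through Database is only 22 weeks, so Database has float 2.
The critical path is still IRB→Randomize→Drug→Monitor; finish is now 24 weeks.

24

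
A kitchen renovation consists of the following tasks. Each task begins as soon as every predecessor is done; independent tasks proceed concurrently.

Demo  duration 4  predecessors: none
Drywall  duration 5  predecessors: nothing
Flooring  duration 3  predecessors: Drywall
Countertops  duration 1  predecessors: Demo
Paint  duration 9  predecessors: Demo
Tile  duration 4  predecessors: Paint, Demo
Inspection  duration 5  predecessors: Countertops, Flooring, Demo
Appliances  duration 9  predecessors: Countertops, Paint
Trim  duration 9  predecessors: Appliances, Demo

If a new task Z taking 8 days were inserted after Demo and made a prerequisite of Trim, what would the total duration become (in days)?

Originally the project takes 31 days.
With Z inserted, Trim now waits for max(Appliances, Demo, Z).
New critical path: Demo→Paint→Appliances→Trim = 4+9+9+9 = 31 ⇒ 31 days.

31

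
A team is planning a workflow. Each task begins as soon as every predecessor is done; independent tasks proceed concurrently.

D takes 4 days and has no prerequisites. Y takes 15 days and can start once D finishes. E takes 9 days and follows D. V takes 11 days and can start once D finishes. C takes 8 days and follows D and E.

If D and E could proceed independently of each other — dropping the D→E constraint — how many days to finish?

Before: longest chain D→E→C = 4+9+8 = 21, finish 21.
Without D→E, E's earliest start moves from 4 to 0.
The longest chain is now D→Y = 4+15 = 19, so the job takes 19 days.

19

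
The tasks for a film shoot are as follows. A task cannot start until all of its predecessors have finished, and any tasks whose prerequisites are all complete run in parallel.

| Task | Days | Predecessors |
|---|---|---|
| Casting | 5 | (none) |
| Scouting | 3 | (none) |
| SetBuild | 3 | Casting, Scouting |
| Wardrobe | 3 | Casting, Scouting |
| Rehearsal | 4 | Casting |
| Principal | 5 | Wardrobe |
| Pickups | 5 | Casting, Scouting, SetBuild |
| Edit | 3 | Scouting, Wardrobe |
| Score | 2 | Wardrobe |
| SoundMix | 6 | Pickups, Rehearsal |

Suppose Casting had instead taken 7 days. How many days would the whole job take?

Baseline: Casting→SetBuild→Pickups→SoundMix = 5+3+5+6 = 19 → 19 days.
Casting is on the critical path; changing it to 7 makes that path 21 days.
No other chain overtakes it, so the finish is 21 days.

21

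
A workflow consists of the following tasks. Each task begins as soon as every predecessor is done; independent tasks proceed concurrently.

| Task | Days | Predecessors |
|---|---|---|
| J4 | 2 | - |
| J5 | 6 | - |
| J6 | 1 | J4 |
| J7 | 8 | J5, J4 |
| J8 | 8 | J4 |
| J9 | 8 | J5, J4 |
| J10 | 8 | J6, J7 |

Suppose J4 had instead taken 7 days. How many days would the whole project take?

23

As given, the longest chain is J5→J7→J10 = 6+8+8 = 22, so the finish is 22 days.
J4 is off the critical path — its longest chain is 18 days, giving 4 of slack.
New critical path: J4→J7→J10 = 7+8+8 = 23 ⇒ 23 days.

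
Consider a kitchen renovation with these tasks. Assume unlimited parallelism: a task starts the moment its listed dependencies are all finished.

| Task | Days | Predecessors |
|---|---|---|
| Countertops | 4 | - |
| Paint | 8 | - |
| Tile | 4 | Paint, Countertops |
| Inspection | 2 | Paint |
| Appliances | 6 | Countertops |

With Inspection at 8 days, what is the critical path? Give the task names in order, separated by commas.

Paint, Inspection

The binding path is Paint→Tile = 8+4 = 12; finish at 12 days.
The longest path through Inspection is only 10 days, so Inspection has float 2.
Now Paint→Inspection = 8+8 = 16 is longest, so the finish becomes 16 days.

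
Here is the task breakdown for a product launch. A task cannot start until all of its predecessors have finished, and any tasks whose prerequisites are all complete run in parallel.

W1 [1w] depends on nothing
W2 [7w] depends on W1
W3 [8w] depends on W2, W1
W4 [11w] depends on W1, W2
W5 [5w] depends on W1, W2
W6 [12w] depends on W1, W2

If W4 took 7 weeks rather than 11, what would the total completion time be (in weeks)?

The binding path is W1→W2→W6 = 1+7+12 = 20; finish at 20 weeks.
The longest path through W4 is only 19 weeks, so W4 has float 1.
That remains the longest chain; total 20 weeks.

20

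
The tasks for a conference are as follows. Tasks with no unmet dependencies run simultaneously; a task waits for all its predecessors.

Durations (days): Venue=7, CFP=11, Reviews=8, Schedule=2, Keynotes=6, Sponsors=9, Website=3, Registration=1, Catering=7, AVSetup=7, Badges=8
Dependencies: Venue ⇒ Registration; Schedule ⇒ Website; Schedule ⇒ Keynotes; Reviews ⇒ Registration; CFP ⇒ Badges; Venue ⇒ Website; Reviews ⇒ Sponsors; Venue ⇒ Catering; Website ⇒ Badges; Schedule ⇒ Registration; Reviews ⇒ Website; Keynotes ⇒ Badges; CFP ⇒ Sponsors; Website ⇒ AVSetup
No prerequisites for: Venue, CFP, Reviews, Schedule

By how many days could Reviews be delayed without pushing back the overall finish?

The longest chain is CFP→Sponsors = 11+9 = 20; overall finish 20 days.
Longest path through Reviews: 19 days (earliest finish 8, latest finish 9).
So Reviews can slip 9 − 8 = 1 day.

1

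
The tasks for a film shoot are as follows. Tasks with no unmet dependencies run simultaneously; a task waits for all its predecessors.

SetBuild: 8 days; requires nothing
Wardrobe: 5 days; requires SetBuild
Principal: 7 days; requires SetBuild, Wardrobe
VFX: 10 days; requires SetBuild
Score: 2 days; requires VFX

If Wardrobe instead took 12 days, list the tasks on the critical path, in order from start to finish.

SetBuild, Wardrobe, Principal

The binding path is SetBuild→Wardrobe→Principal = 8+5+7 = 20; finish at 20 days.
Wardrobe is on the critical path; changing it to 12 makes that path 27 days.
That remains the longest chain; total 27 days.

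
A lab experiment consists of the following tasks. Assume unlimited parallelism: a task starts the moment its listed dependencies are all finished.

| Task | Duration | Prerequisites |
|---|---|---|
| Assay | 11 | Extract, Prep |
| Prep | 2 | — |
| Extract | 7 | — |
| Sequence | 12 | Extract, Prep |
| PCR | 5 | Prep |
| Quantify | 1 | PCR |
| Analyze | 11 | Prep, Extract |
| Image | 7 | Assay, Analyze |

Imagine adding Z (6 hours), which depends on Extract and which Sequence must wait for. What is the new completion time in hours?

Originally the job takes 25 hours.
With Z inserted, Sequence now waits for max(Extract, Prep, Z).
New critical path: Extract→Z→Sequence = 7+6+12 = 25 ⇒ 25 hours.

25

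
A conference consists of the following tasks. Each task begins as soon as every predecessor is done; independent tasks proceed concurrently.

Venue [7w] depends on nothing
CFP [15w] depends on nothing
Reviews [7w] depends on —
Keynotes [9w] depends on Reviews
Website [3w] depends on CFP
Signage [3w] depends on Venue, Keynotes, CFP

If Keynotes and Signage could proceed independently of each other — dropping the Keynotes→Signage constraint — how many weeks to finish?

18

Original critical path: Reviews→Keynotes→Signage = 7+9+3 = 19 ⇒ 19 weeks.
Without Keynotes→Signage, Signage's earliest start moves from 16 to 15.
After: CFP→Website = 15+3 = 18 → 18 weeks.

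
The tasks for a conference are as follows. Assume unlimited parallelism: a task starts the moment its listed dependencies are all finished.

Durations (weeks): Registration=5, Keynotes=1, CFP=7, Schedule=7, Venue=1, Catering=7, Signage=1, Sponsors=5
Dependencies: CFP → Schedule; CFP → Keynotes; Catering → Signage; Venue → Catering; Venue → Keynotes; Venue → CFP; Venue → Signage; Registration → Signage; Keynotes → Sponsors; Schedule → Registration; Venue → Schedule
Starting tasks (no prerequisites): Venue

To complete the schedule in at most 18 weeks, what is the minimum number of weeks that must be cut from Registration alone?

Current finish: 21 weeks; target: 18.
Registration is on every critical path, so each week cut from Registration cuts the finish by one (this holds down to a finish of 17).
Need 21 − 18 = 3 weeks off Registration → Registration becomes 2 weeks, finish becomes 18.

3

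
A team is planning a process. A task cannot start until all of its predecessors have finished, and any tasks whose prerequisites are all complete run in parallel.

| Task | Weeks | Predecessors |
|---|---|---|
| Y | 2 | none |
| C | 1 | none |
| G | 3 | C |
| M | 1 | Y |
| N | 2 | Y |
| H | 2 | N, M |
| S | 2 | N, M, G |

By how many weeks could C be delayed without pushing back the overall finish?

0

Y→N→H = 2+2+2 = 6 sets the makespan at 6 weeks.
The longest chain containing C totals 6 weeks.
So C can slip 1 − 1 = 0 weeks.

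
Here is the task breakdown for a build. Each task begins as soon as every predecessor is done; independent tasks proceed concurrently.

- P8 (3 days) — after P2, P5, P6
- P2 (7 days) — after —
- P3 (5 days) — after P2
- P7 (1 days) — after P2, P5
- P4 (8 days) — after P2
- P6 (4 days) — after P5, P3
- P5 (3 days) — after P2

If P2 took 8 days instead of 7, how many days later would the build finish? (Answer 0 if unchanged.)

1

Baseline: P2→P3→P6→P8 = 7+5+4+3 = 19 → 19 days.
Since P2 is critical, the +1 change carries straight to that chain (now 20 days).
No other chain overtakes it, so the finish is 20 days.
Change in finish: 20 − 19 = +1 days.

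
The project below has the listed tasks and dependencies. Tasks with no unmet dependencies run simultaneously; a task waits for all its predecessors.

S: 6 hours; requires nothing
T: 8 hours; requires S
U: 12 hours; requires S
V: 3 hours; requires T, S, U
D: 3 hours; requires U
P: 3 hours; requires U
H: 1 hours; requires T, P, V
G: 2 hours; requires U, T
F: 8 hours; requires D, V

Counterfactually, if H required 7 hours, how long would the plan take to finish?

As given, the longest chain is S→U→V→F = 6+12+3+8 = 29, so the finish is 29 hours.
H has 7 hours of float (longest path through it is 22).
No other chain overtakes it, so the finish is 29 hours.

29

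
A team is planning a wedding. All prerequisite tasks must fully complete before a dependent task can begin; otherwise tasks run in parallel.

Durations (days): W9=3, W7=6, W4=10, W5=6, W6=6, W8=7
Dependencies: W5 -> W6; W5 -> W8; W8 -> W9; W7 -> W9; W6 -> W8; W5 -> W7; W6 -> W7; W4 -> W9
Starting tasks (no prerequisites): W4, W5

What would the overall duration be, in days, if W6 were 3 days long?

19

Baseline: W5→W6→W8→W9 = 6+6+7+3 = 22 → 22 days.
W6 lies on that path, so at 3 days the path becomes 19 days.
That remains the longest chain; total 19 days.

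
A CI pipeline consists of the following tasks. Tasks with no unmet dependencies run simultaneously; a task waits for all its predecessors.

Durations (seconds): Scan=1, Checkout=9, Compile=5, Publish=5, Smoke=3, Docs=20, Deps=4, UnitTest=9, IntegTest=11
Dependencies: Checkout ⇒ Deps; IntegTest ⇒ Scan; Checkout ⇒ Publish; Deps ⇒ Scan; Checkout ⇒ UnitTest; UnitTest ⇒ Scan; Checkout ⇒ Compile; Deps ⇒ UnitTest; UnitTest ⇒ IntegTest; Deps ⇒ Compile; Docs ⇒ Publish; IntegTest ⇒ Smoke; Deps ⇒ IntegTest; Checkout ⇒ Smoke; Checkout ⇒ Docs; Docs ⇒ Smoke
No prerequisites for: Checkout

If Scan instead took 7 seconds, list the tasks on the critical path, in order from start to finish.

The binding path is Checkout→Deps→UnitTest→IntegTest→Smoke = 9+4+9+11+3 = 36; finish at 36 seconds.
Scan is off the critical path — its longest chain is 34 seconds, giving 2 of slack.
New critical path: Checkout→Deps→UnitTest→IntegTest→Scan = 9+4+9+11+7 = 40 ⇒ 40 seconds.

Checkout, Deps, UnitTest, IntegTest, Scan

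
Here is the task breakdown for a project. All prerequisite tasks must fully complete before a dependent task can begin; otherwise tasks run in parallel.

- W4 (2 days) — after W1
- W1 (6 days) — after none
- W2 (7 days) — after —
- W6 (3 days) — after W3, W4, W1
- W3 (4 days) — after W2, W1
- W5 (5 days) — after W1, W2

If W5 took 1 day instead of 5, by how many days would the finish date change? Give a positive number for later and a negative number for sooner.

Baseline: W2→W3→W6 = 7+4+3 = 14 → 14 days.
W5 is off the critical path — its longest chain is 12 days, giving 2 of slack.
No other chain overtakes it, so the finish is 14 days.
Change in finish: 14 − 14 = +0 days.

0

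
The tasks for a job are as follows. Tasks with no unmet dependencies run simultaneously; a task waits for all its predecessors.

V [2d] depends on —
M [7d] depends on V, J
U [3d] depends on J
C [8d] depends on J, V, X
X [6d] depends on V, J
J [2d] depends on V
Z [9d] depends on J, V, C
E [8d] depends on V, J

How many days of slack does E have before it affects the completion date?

15

Critical path: V→J→X→C→Z = 2+2+6+8+9 = 27, so the finish is 27 days.
E finishes as early as 12 and must finish by 27.
Slack of E = 19 − 4 = 15 days.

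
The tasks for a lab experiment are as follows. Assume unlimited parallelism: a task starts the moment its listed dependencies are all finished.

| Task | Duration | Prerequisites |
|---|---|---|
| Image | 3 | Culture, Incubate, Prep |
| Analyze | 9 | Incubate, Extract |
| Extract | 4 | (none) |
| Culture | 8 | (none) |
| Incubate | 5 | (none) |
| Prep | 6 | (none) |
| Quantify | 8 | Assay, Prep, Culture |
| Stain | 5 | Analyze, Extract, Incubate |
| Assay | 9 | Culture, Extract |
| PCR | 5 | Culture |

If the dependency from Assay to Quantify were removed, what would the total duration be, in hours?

19

Original critical path: Culture→Assay→Quantify = 8+9+8 = 25 ⇒ 25 hours.
Without Assay→Quantify, Quantify's earliest start moves from 17 to 8.
New critical path: Incubate→Analyze→Stain = 5+9+5 = 19 ⇒ 19 hours.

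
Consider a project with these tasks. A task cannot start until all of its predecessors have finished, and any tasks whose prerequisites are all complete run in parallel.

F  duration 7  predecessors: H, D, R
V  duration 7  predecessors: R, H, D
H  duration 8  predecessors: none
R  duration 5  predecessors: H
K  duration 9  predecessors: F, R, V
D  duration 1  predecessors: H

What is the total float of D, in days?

Critical path: H→R→V→K = 8+5+7+9 = 29, so the finish is 29 days.
The longest chain containing D totals 25 days.
So D can slip 13 − 9 = 4 days.

4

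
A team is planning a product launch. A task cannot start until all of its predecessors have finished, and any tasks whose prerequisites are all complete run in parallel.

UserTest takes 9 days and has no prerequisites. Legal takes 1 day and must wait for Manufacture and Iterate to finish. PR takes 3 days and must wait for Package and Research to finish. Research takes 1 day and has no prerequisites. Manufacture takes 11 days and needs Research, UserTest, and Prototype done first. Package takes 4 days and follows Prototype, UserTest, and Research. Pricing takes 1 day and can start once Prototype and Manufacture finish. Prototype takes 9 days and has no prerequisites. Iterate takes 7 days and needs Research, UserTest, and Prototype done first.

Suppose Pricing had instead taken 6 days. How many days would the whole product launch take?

26

As given, the longest chain is Prototype→Manufacture→Pricing = 9+11+1 = 21, so the finish is 21 days.
Pricing is on the critical path; changing it to 6 makes that path 26 days.
That remains the longest chain; total 26 days.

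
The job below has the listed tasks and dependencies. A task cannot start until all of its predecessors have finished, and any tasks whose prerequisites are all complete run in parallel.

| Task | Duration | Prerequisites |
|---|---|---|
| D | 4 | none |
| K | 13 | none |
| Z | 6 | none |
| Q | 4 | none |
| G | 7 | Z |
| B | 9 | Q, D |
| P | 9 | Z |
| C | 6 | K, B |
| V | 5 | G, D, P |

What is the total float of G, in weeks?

2

The longest chain is Z→P→V = 6+9+5 = 20; overall finish 20 weeks.
G finishes as early as 13 and must finish by 15.
Slack of G = 8 − 6 = 2 weeks.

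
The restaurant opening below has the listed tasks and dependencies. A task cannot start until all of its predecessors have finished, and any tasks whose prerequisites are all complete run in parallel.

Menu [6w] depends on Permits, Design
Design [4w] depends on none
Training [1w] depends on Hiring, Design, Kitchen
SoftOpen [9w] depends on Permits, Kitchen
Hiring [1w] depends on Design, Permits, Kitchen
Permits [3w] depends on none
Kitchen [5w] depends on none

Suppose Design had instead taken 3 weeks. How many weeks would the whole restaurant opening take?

Actual critical path: Kitchen→SoftOpen = 5+9 = 14 ⇒ 14 weeks.
Design has 4 weeks of float (longest path through it is 10).
That remains the longest chain; total 14 weeks.

14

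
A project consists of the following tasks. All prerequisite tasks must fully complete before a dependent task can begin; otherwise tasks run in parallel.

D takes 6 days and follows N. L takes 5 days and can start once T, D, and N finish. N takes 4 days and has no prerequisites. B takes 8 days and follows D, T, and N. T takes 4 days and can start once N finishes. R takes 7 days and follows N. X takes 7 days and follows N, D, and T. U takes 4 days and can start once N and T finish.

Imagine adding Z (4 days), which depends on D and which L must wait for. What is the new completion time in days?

Originally the schedule takes 18 days.
With Z inserted, L now waits for max(T, D, N, Z).
New critical path: N→D→Z→L = 4+6+4+5 = 19 ⇒ 19 days.

19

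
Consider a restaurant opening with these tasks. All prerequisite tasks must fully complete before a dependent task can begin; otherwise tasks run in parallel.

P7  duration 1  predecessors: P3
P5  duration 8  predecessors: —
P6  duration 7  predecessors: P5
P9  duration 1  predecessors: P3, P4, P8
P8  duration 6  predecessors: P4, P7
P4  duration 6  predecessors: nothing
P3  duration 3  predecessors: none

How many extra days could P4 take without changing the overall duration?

P5→P6 = 8+7 = 15 sets the makespan at 15 days.
Longest path through P4: 13 days (earliest finish 6, latest finish 8).
Float = 15 − 13 = 2.

2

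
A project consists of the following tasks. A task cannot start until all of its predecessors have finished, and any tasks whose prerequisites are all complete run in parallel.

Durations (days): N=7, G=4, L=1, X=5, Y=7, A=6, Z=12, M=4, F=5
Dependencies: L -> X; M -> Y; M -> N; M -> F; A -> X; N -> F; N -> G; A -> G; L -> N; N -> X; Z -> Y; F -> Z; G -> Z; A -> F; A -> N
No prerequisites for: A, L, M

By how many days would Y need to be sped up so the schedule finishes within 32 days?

5

Current finish: 37 days; target: 32.
Y is on every critical path, so each day cut from Y cuts the finish by one (this holds down to a finish of 31).
Need 37 − 32 = 5 days off Y → Y becomes 2 days, finish becomes 32.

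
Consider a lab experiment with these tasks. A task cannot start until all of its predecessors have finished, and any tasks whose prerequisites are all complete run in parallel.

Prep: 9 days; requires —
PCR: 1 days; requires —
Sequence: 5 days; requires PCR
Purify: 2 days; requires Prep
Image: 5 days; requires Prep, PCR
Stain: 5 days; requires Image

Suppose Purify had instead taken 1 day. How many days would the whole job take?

19

The binding path is Prep→Image→Stain = 9+5+5 = 19; finish at 19 days.
Purify is off the critical path — its longest chain is 11 days, giving 8 of slack.
No other chain overtakes it, so the finish is 19 days.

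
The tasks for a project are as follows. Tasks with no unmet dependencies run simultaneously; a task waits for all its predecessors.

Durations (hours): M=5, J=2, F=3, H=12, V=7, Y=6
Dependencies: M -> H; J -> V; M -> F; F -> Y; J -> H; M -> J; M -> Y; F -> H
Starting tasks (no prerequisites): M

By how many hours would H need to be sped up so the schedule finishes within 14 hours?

6

Current finish: 20 hours; target: 14.
H is on every critical path, so each hour cut from H cuts the finish by one (this holds down to a finish of 14).
Need 20 − 14 = 6 hours off H → H becomes 6 hours, finish becomes 14.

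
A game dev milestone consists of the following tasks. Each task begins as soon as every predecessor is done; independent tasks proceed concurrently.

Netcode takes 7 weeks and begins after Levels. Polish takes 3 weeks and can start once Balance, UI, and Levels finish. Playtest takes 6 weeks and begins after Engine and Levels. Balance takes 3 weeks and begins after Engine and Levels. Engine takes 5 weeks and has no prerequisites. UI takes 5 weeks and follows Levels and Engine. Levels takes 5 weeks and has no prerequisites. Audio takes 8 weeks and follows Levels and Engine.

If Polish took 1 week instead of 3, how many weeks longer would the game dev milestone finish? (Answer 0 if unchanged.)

0

Actual critical path: Levels→UI→Polish = 5+5+3 = 13 ⇒ 13 weeks.
Polish lies on that path, so at 1 week the path becomes 11 weeks.
New critical path: Engine→Audio = 5+8 = 13 ⇒ 13 weeks.
Change in finish: 13 − 13 = +0 weeks.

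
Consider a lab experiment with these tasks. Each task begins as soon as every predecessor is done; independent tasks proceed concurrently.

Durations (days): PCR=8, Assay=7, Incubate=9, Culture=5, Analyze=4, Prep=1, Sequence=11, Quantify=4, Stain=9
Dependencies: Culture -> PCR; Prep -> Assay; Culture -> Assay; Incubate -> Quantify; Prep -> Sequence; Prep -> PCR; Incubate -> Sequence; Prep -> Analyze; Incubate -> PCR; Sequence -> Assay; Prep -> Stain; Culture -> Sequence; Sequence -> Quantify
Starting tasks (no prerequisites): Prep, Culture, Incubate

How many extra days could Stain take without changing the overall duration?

17

The longest chain is Incubate→Sequence→Assay = 9+11+7 = 27; overall finish 27 days.
Longest path through Stain: 10 days (earliest finish 10, latest finish 27).
So Stain can slip 27 − 10 = 17 days.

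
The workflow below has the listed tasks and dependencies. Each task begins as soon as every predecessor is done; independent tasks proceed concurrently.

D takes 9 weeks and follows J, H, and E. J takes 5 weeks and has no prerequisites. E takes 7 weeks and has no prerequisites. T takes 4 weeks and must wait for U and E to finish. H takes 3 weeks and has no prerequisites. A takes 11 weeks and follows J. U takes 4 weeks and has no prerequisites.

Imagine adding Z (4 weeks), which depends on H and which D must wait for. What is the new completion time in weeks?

16

Originally the plan takes 16 weeks.
With Z inserted, D now waits for max(J, H, E, Z).
New critical path: H→Z→D = 3+4+9 = 16 ⇒ 16 weeks.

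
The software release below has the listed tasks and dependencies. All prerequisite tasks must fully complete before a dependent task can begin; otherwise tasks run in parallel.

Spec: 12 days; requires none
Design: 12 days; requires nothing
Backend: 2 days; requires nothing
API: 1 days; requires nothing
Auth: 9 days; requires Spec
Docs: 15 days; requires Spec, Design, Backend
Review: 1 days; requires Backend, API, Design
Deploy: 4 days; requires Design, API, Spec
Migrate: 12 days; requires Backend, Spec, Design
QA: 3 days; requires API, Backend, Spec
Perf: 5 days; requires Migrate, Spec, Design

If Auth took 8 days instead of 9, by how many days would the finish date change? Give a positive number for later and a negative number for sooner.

As given, the longest chain is Spec→Migrate→Perf = 12+12+5 = 29, so the finish is 29 days.
Auth is off the critical path — its longest chain is 21 days, giving 8 of slack.
No other chain overtakes it, so the finish is 29 days.
Change in finish: 29 − 29 = +0 days.

0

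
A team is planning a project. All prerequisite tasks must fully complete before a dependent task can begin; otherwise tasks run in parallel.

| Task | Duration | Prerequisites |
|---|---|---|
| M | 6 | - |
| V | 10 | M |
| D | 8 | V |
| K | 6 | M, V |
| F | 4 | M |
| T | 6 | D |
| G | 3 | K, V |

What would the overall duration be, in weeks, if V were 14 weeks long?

34

Critical path before the change: M→V→D→T = 6+10+8+6 = 30 giving 30 weeks.
V is on the critical path; changing it to 14 makes that path 34 weeks.
No other chain overtakes it, so the finish is 34 weeks.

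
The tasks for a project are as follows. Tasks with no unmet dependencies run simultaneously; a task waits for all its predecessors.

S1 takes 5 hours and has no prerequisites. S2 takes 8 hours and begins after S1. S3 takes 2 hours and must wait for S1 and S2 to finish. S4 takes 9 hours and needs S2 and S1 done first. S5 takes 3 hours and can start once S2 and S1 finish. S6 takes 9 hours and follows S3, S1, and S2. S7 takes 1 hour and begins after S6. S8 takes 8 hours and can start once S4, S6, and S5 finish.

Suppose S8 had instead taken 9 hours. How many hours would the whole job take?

33

Critical path before the change: S1→S2→S3→S6→S8 = 5+8+2+9+8 = 32 giving 32 hours.
Since S8 is critical, the +1 change carries straight to that chain (now 33 hours).
The critical path is still S1→S2→S3→S6→S8; finish is now 33 hours.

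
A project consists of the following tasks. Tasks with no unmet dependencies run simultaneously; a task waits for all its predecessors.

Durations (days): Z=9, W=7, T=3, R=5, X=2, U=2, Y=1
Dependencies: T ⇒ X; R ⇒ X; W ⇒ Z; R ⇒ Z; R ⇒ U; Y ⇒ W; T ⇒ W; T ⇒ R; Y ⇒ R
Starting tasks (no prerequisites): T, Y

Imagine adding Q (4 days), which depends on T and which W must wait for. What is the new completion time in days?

23

Originally the project takes 19 days.
With Q inserted, W now waits for max(T, Y, Q).
New critical path: T→Q→W→Z = 3+4+7+9 = 23 ⇒ 23 days.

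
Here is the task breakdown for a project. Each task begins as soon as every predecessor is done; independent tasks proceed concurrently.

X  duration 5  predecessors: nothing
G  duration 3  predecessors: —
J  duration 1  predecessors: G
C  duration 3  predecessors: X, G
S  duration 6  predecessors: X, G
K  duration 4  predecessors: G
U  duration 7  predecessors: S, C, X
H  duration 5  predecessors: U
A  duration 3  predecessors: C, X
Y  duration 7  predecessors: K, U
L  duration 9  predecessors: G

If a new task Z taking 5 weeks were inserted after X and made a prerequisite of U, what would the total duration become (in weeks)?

25

Originally the plan takes 25 weeks.
With Z inserted, U now waits for max(S, C, X, Z).
New critical path: X→S→U→Y = 5+6+7+7 = 25 ⇒ 25 weeks.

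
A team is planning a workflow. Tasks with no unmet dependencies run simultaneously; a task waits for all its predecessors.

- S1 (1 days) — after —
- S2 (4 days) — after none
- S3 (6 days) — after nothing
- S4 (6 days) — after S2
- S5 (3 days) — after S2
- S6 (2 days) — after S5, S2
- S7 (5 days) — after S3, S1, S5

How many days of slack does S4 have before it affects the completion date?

2

The longest chain is S2→S5→S7 = 4+3+5 = 12; overall finish 12 days.
S4 finishes as early as 10 and must finish by 12.
So S4 can slip 12 − 10 = 2 days.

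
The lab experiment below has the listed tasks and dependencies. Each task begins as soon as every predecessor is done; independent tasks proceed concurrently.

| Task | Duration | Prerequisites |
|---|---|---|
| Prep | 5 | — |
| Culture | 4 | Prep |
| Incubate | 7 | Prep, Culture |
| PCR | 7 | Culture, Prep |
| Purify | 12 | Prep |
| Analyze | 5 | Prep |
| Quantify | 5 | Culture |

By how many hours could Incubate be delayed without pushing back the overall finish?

Prep→Purify = 5+12 = 17 sets the makespan at 17 hours.
Longest path through Incubate: 16 hours (earliest finish 16, latest finish 17).
So Incubate can slip 17 − 16 = 1 hour.

1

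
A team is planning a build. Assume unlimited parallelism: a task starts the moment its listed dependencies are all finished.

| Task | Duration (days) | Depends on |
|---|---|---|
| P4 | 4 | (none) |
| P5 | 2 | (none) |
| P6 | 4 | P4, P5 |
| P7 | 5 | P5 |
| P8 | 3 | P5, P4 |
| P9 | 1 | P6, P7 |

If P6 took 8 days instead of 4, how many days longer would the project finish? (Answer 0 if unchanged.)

Baseline: P4→P6→P9 = 4+4+1 = 9 → 9 days.
P6 lies on that path, so at 8 days the path becomes 13 days.
No other chain overtakes it, so the finish is 13 days.
Change in finish: 13 − 9 = +4 days.

4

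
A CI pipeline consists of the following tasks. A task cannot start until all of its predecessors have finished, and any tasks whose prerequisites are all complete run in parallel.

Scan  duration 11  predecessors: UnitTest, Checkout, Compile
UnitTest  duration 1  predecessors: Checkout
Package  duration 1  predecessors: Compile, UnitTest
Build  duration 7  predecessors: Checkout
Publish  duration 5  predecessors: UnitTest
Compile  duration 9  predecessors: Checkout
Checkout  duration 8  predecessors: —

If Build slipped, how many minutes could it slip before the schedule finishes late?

Checkout→Compile→Scan = 8+9+11 = 28 sets the makespan at 28 minutes.
The longest chain containing Build totals 15 minutes.
Float = 28 − 15 = 13.

13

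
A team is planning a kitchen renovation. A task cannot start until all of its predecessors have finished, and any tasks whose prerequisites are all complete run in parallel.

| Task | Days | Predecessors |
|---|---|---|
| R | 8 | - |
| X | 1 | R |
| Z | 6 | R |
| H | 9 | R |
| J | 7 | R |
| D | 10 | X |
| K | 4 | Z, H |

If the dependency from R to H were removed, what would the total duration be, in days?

Original critical path: R→H→K = 8+9+4 = 21 ⇒ 21 days.
Without R→H, H's earliest start moves from 8 to 0.
The longest chain is now R→X→D = 8+1+10 = 19, so the project takes 19 days.

19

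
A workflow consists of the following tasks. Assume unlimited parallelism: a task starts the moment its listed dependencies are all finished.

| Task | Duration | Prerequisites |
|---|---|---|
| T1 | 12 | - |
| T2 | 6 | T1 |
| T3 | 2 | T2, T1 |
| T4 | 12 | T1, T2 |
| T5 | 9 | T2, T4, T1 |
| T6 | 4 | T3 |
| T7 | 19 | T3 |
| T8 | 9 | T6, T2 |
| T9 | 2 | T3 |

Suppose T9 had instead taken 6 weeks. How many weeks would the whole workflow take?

39

Actual critical path: T1→T2→T3→T7 = 12+6+2+19 = 39 ⇒ 39 weeks.
The longest path through T9 is only 22 weeks, so T9 has float 17.
No other chain overtakes it, so the finish is 39 weeks.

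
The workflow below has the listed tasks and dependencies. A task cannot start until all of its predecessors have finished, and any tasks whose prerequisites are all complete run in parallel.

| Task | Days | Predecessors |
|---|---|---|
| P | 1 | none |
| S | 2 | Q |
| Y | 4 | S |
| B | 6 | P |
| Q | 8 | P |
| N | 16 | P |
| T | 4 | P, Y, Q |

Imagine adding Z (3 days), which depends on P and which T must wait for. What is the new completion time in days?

19

Originally the schedule takes 19 days.
With Z inserted, T now waits for max(P, Y, Q, Z).
New critical path: P→Q→S→Y→T = 1+8+2+4+4 = 19 ⇒ 19 days.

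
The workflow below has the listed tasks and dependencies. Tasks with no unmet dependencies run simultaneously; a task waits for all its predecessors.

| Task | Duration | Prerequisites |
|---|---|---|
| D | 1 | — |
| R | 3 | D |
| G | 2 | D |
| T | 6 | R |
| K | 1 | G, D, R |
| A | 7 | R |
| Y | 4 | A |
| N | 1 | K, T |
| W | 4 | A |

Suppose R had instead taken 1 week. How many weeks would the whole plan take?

13

The binding path is D→R→A→Y = 1+3+7+4 = 15; finish at 15 weeks.
R is on the critical path; changing it to 1 makes that path 13 weeks.
No other chain overtakes it, so the finish is 13 weeks.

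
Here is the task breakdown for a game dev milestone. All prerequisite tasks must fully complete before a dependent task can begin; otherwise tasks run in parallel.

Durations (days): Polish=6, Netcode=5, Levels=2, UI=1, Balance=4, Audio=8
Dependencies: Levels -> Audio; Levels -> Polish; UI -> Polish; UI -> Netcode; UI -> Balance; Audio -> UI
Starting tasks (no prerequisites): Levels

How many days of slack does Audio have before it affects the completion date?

Critical path: Levels→Audio→UI→Polish = 2+8+1+6 = 17, so the finish is 17 days.
Longest path through Audio: 17 days (earliest finish 10, latest finish 10).
So Audio can slip 10 − 10 = 0 days.

0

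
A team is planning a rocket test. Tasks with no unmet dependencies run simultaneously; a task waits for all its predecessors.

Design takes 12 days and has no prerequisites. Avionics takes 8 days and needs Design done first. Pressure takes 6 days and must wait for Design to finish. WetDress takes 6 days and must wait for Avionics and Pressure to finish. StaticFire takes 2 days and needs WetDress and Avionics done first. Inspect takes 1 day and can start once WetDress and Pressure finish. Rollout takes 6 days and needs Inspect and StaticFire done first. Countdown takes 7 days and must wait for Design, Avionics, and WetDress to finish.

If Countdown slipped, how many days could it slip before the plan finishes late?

1

Design→Avionics→WetDress→StaticFire→Rollout = 12+8+6+2+6 = 34 sets the makespan at 34 days.
The longest chain containing Countdown totals 33 days.
Slack of Countdown = 27 − 26 = 1 day.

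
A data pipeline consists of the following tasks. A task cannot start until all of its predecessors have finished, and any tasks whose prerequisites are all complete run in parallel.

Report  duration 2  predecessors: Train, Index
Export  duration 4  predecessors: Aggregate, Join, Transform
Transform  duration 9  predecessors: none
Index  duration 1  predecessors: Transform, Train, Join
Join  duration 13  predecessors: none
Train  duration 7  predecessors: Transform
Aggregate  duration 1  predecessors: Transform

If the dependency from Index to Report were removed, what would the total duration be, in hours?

18

Before: longest chain Transform→Train→Index→Report = 9+7+1+2 = 19, finish 19.
Without Index→Report, Report's earliest start moves from 17 to 16.
After: Transform→Train→Report = 9+7+2 = 18 → 18 hours.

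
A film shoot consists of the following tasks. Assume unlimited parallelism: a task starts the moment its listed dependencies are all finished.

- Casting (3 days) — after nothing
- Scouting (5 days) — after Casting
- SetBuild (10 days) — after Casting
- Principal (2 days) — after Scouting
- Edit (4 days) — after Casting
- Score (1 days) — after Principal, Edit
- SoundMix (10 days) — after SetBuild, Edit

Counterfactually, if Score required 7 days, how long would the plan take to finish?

23

Critical path before the change: Casting→SetBuild→SoundMix = 3+10+10 = 23 giving 23 days.
Score has 12 days of float (longest path through it is 11).
The critical path is still Casting→SetBuild→SoundMix; finish is now 23 days.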